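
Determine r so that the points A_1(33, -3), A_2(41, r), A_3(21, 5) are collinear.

-25/3

Collinearity: (A_2 − A_1) must be parallel to (A_3 − A_1) = (-12, 8).
Cross-multiplying the components: (r − (-3))·(-12) = (8)·(8).
Solving gives r = -25/3.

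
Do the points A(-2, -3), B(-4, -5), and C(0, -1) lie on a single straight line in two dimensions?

AB = (-2, -2), AC = (2, 2).
Twice the signed area of △ABC is (-2)(2) − (-2)(2) = 0.
The triangle is degenerate (zero area), so the points are collinear.

Yes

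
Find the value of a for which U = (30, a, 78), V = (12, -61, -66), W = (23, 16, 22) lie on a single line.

Collinearity requires UV × UW = 0; each component is linear in a.
The x-component gives (-88)a + (5720) = 0, so a = 65.
The remaining components then also vanish.

65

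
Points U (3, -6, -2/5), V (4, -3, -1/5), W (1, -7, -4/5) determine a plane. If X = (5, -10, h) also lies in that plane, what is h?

A normal to the plane is n = UV × UW = (-1, 0, 5).
X lies in the plane iff n · UX = 0.
This gives (5)h + (0) = 0, so h = 0.

0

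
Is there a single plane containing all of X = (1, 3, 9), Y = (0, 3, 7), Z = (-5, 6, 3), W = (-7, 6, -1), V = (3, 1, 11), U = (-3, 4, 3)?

The plane through X, Y, Z has normal n = XY × XZ = (6, 6, -3) and equation n·P = -3.
Checking the remaining points: n·W = -3, n·V = -9, n·U = -3.
Since n·V = -9 ≠ -3, V is off the plane and the points are not all coplanar.

No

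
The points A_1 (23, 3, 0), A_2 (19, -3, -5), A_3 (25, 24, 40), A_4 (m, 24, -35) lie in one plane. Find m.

65

Coplanarity ⇔ det[A_1A_2; A_1A_3; A_1A_4] = 0.
Expanding, this is linear in m: (-135)m + (8775) = 0.
So m = 65.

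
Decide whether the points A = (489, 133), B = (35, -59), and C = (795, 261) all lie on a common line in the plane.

No

AB = (-454, -192), AC = (306, 128).
det[AB; AC] = (-454)(128) − (-192)(306) = 640.
The determinant is nonzero, so they are not collinear.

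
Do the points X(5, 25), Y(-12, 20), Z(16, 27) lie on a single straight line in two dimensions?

No

XY = (-17, -5), XZ = (11, 2).
If collinear, XZ would be a scalar multiple of XY. But (-17)·(2) ≠ (-5)·(11) (difference 21), so they are not parallel; the points are not collinear.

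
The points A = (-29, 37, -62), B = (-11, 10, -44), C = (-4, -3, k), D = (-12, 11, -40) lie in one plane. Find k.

-12

The points are coplanar iff AB · (AC × AD) = 0.
Expanding, this is linear in k: (9)k + (108) = 0.
So k = -12.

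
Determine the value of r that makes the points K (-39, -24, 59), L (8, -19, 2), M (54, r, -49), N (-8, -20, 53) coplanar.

Normal to plane KLN: n = (198, -1485, 33); plane equation n·P = 29865.
Requiring n·M = 29865: (-1485)r + (9075) = 29865.
So r = -14.

-14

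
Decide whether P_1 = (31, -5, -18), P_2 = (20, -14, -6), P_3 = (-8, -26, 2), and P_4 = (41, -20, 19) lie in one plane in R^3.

Yes

A normal to the plane through P_1, P_2, P_3 is n = P_1P_2 × P_1P_3 = (72, -248, -120).
The plane has equation n·P = 5632. For P_4: n·P_4 = 5632.
Equal, so P_4 lies in the plane and all four are coplanar.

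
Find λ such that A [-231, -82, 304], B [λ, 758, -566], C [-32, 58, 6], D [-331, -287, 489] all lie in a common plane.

Normal to plane ACD: n = (-35190, -7015, -26795); plane equation n·P = 558440.
Requiring n·B = 558440: (-35190)λ + (9848600) = 558440.
So λ = 264.

264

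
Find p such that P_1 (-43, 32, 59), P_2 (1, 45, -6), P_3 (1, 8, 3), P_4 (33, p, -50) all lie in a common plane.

41

Normal to plane P_1P_2P_3: n = (-2288, -396, -1628); plane equation n·P = -10340.
Requiring n·P_4 = -10340: (-396)p + (5896) = -10340.
So p = 41.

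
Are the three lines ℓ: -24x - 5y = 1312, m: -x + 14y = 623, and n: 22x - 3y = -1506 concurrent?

Intersecting ℓ and m: solving the 2×2 system gives (x, y) = (-63, 40).
Substitute into n: (22)(-63) + (-3)(40) = -1506.
This equals -1506, so (-63, 40) lies on all three lines and they are concurrent.

Yes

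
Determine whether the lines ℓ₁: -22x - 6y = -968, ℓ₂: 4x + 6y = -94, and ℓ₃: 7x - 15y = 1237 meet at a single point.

Intersecting ℓ₁ and ℓ₂: solving the 2×2 system gives (x, y) = (59, -55).
Substitute into ℓ₃: (7)(59) + (-15)(-55) = 1238.
But ℓ₃ requires 1237 ≠ 1238, so the three lines have no common point.

No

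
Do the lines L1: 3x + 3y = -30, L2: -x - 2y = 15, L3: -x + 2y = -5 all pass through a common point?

Intersecting L1 and L2: solving the 2×2 system gives (x, y) = (-5, -5).
Substitute into L3: (-1)(-5) + (2)(-5) = -5.
This equals -5, so (-5, -5) lies on all three lines and they are concurrent.

Yes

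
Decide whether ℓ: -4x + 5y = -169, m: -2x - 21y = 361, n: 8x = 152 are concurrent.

No

Intersecting ℓ and m: solving the 2×2 system gives (x, y) = (872/47, -891/47).
Substitute into n: (8)(872/47) + (0)(-891/47) = 6976/47.
But n requires 152 ≠ 6976/47, so the three lines have no common point.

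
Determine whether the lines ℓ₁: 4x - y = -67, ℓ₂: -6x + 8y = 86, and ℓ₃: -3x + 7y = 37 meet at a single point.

Lines aᵢx + bᵢy = cᵢ with pairwise distinct directions are concurrent exactly when det[aᵢ bᵢ cᵢ] = 0.
Here the determinant is 18.
Nonzero, so no common point exists.

No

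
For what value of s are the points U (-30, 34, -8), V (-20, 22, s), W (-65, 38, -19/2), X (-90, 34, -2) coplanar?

The points are coplanar iff UV · (UW × UX) = 0.
Expanding, this is linear in s: (240)s + (-1440) = 0.
So s = 6.

6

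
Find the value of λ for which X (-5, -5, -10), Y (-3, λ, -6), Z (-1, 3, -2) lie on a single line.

-1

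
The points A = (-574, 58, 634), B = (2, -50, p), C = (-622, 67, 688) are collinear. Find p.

-14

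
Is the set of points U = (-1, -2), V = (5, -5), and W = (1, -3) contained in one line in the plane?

Yes

UV = (6, -3), UW = (2, -1).
Twice the signed area of △UVW is (6)(-1) − (-3)(2) = 0.
The triangle is degenerate (zero area), so the points are collinear.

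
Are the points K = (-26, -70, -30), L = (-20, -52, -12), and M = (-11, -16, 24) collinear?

KL = (6, 18, 18), KM = (15, 54, 54).
KL × KM = (0, -54, 54).
The cross product is nonzero, so the points do not lie on one line.

No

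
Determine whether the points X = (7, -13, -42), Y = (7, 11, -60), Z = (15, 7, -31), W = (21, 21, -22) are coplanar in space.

A normal to the plane through X, Y, Z is n = XY × XZ = (624, -144, -192).
The plane has equation n·P = 14304. For W: n·W = 14304.
Equal, so W lies in the plane and all four are coplanar.

Yes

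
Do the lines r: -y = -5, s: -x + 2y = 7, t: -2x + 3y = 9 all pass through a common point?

Intersecting r and s: solving the 2×2 system gives (x, y) = (3, 5).
Substitute into t: (-2)(3) + (3)(5) = 9.
This equals 9, so (3, 5) lies on all three lines and they are concurrent.

Yes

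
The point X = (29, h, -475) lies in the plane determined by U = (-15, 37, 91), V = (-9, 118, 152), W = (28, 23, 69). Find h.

-681

Coplanarity requires UV · (UW × UX) = 0.
UV = (6, 81, 61), UW = (43, -14, -22); the triple product is linear in h with coefficient 2755 and constant term 1876155.
Setting it to zero: h = -681.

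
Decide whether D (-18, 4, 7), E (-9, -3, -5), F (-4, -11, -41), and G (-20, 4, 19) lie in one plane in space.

With D as base: DE = (9, -7, -12), DF = (14, -15, -48), DG = (-2, 0, 12).
DF × DG = (-180, -72, -30).
DE · (DF × DG) = -756.
Since -756 ≠ 0, the four points are not coplanar.

No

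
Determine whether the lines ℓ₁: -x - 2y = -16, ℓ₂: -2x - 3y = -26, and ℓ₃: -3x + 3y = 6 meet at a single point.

Yes

Intersecting ℓ₁ and ℓ₂: solving the 2×2 system gives (x, y) = (4, 6).
Substitute into ℓ₃: (-3)(4) + (3)(6) = 6.
This equals 6, so (4, 6) lies on all three lines and they are concurrent.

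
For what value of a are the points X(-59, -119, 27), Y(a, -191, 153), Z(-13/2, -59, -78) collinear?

-122

Collinearity requires XY × XZ = 0; each component is linear in a.
The y-component gives (105)a + (12810) = 0, so a = -122.
The remaining components then also vanish.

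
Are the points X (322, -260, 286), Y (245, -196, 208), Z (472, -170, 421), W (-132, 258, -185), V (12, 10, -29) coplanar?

Yes

The plane through X, Y, Z has normal n = XY × XZ = (15660, -1305, -16530) and equation n·P = 654240.
Checking the remaining points: n·W = 654240, n·V = 654240.
All equal 654240, so all 5 points lie in one plane.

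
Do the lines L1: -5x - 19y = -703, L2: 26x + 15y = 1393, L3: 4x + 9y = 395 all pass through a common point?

Yes

Lines aᵢx + bᵢy = cᵢ with pairwise distinct directions are concurrent exactly when det[aᵢ bᵢ cᵢ] = 0.
Here the determinant is 0.
It vanishes, so the lines are concurrent at (38, 27).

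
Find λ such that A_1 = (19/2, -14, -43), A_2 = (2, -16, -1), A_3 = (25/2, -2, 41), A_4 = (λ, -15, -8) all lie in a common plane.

The points are coplanar iff A_1A_2 · (A_1A_3 × A_1A_4) = 0.
Expanding, this is linear in λ: (-672)λ + (2688) = 0.
So λ = 4.

4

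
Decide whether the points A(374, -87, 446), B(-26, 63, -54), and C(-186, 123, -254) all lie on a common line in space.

Yes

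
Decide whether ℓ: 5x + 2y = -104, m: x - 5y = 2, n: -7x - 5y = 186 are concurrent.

No

The three lines meet at one point iff the augmented coefficient matrix [aᵢ bᵢ cᵢ] has rank < 3, i.e. its determinant vanishes.
Here the determinant is -840.
Nonzero, so no common point exists.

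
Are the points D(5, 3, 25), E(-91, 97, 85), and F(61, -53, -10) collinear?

No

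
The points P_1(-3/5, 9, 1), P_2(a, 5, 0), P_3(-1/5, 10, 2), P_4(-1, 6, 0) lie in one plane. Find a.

-1

Coplanarity ⇔ det[P_1P_2; P_1P_3; P_1P_4] = 0.
Expanding, this is linear in a: (2)a + (2) = 0.
So a = -1.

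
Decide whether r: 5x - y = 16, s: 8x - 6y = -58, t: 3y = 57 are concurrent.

Intersecting r and s: solving the 2×2 system gives (x, y) = (7, 19).
Substitute into t: (0)(7) + (3)(19) = 57.
This equals 57, so (7, 19) lies on all three lines and they are concurrent.

Yes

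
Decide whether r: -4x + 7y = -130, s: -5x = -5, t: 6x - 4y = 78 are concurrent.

Yes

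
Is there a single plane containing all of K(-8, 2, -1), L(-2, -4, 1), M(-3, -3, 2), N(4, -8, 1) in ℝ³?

No

With K as base: KL = (6, -6, 2), KM = (5, -5, 3), KN = (12, -10, 2).
KM × KN = (20, 26, 10).
KL · (KM × KN) = -16.
Since -16 ≠ 0, the four points are not coplanar.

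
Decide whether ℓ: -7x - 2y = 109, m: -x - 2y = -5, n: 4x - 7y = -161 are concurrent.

Intersecting ℓ and m: solving the 2×2 system gives (x, y) = (-19, 12).
Substitute into n: (4)(-19) + (-7)(12) = -160.
But n requires -161 ≠ -160, so the three lines have no common point.

No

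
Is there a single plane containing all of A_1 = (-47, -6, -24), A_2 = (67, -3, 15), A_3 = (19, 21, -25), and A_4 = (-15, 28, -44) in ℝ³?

With A_1 as base: A_1A_2 = (114, 3, 39), A_1A_3 = (66, 27, -1), A_1A_4 = (32, 34, -20).
A_1A_3 × A_1A_4 = (-506, 1288, 1380).
A_1A_2 · (A_1A_3 × A_1A_4) = 0.
The scalar triple product vanishes, so the four points are coplanar.

Yes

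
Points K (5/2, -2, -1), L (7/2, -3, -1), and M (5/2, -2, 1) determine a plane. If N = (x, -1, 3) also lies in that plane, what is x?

3/2

A normal to the plane is n = KL × KM = (-2, -2, 0).
N lies in the plane iff n · KN = 0.
This gives (-2)x + (3) = 0, so x = 3/2.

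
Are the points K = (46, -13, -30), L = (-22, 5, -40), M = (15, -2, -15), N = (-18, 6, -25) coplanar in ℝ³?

A normal to the plane through K, L, M is n = KL × KM = (380, 1330, -190).
The plane has equation n·P = 5890. For N: n·N = 5890.
Equal, so N lies in the plane and all four are coplanar.

Yes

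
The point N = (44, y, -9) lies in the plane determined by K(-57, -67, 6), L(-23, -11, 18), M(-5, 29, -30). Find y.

Coplanarity requires KL · (KM × KN) = 0.
KL = (34, 56, 12), KM = (52, 96, -36); the triple product is linear in y with coefficient 1848 and constant term -201432.
Setting it to zero: y = 109.

109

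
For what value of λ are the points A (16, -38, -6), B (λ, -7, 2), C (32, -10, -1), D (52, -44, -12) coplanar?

Coplanarity ⇔ det[AB; AC; AD] = 0.
Expanding, this is linear in λ: (-138)λ + (1932) = 0.
So λ = 14.

14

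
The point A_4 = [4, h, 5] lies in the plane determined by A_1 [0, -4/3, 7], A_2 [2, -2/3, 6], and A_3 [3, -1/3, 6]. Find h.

Coplanarity requires A_1A_2 · (A_1A_3 × A_1A_4) = 0.
A_1A_2 = (2, 2/3, -1), A_1A_3 = (3, 1, -1); the triple product is linear in h with coefficient -1 and constant term 0.
Setting it to zero: h = 0.

0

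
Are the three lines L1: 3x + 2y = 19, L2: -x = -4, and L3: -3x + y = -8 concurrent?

Lines aᵢx + bᵢy = cᵢ with pairwise distinct directions are concurrent exactly when det[aᵢ bᵢ cᵢ] = 0.
Here the determinant is 1.
Nonzero, so no common point exists.

No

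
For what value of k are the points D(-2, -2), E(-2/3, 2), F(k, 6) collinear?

2/3

Collinearity: (F − D) must be parallel to (E − D) = (4/3, 4).
Cross-multiplying the components: (k − (-2))·(4) = (8)·(4/3).
Solving gives k = 2/3.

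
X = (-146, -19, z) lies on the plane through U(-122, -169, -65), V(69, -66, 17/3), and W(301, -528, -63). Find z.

-31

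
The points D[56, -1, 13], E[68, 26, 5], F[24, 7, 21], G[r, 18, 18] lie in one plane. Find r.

28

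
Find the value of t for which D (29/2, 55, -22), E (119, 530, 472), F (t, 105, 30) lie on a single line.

Collinearity requires DE × DF = 0; each component is linear in t.
The y-component gives (494)t + (-12597) = 0, so t = 51/2.
The remaining components then also vanish.

51/2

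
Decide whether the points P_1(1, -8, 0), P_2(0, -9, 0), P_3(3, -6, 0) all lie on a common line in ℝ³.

Yes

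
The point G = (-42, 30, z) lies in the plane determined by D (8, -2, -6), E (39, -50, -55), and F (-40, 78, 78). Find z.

A normal to the plane is n = DE × DF = (-112, -252, 176).
G lies in the plane iff n · DG = 0.
This gives (176)z + (-1408) = 0, so z = 8.

8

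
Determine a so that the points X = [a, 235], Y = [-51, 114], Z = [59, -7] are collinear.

The three points are collinear iff det[XY; XZ] = 0.
This determinant is linear in a: (121)a + (19481) = 0, so a = -161.

-161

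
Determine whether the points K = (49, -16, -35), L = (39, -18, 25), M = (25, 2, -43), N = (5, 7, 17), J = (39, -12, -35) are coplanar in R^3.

No

The plane through K, L, M has normal n = KL × KM = (-1064, -1520, -228) and equation n·P = -19836.
Checking the remaining points: n·N = -19836, n·J = -15276.
Since n·J = -15276 ≠ -19836, J is off the plane and the points are not all coplanar.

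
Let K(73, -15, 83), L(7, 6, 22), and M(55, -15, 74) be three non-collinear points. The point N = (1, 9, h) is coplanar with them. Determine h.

15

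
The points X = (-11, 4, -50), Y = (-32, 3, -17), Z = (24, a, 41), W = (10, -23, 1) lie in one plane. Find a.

-43

Coplanarity ⇔ det[XY; XZ; XW] = 0.
Expanding, this is linear in a: (-1764)a + (-75852) = 0.
So a = -43.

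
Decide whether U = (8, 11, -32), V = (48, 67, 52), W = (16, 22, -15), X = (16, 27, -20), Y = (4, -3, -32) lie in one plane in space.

Yes

The plane through U, V, W has normal n = UV × UW = (28, -8, -8) and equation n·P = 392.
Checking the remaining points: n·X = 392, n·Y = 392.
All equal 392, so all 5 points lie in one plane.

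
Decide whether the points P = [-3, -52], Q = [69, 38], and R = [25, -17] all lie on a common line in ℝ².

PQ = (72, 90), PR = (28, 35).
Twice the signed area of △PQR is (72)(35) − (90)(28) = 0.
The triangle is degenerate (zero area), so the points are collinear.

Yes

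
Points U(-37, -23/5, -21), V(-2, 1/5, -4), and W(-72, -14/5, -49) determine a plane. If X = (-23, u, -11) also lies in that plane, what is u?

The plane through U, V, W has equation −165x + 385y + 231z = -517.
Substituting X: (385)u + (1254) = -517, so u = -23/5.

-23/5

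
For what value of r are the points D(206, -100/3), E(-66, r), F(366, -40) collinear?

The three points are collinear iff det[DE; DF] = 0.
This determinant is linear in r: (-160)r + (-3520) = 0, so r = -22.

-22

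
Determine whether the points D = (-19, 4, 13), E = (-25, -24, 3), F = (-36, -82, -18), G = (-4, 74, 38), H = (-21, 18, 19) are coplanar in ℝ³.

Yes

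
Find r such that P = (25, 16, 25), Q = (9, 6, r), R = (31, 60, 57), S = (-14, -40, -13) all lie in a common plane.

The points are coplanar iff PQ · (PR × PS) = 0.
Expanding, this is linear in r: (1380)r + (-26220) = 0.
So r = 19.

19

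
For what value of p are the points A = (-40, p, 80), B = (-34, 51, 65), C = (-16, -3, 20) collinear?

69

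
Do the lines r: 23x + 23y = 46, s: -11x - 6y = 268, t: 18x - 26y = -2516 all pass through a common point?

Yes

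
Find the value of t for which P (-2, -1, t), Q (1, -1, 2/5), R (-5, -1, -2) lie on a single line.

-4/5

Direction QR = (-6, 0, -12/5). From the x-coordinate of P, the parameter along the line is τ = (-2 − 1)/(-6) = 1/2.
Then t = 2/5 + 1/2·(-12/5) = -4/5.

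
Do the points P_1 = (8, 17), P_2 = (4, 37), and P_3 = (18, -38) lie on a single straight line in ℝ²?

No

P_1P_2 = (-4, 20), P_1P_3 = (10, -55).
Twice the signed area of △P_1P_2P_3 is (-4)(-55) − (20)(10) = 20.
The area is nonzero, so the three points are not collinear.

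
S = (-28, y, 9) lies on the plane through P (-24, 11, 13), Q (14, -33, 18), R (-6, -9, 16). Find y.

The plane through P, Q, R has equation −32x − 24y + 32z = 920.
Substituting S: (-24)y + (1184) = 920, so y = 11.

11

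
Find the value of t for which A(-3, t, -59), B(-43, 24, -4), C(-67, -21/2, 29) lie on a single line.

163/2

Direction BC = (-24, -69/2, 33). From the x-coordinate of A, the parameter along the line is τ = (-3 − (-43))/(-24) = -5/3.
Then t = 24 + (-5/3)·(-69/2) = 163/2.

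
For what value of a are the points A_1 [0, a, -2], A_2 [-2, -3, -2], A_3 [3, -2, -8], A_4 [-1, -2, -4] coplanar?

-5

The points are coplanar iff A_1A_2 · (A_1A_3 × A_1A_4) = 0.
Expanding, this is linear in a: (-4)a + (-20) = 0.
So a = -5.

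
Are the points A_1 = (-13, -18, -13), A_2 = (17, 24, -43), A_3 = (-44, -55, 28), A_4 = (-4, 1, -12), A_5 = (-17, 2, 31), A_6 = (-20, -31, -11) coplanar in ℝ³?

The plane through A_1, A_2, A_3 has normal n = A_1A_2 × A_1A_3 = (612, -300, 192) and equation n·P = -5052.
Checking the remaining points: n·A_4 = -5052, n·A_5 = -5052, n·A_6 = -5052.
All equal -5052, so all 6 points lie in one plane.

Yes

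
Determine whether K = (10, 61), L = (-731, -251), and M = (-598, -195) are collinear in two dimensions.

KL = (-741, -312), KM = (-608, -256).
Checking proportionality: KM = 32/39·KL, so the vectors are parallel and the points are collinear.

Yes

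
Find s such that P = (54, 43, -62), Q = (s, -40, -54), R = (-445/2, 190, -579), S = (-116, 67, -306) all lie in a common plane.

-12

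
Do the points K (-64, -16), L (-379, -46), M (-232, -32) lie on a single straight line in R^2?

KL = (-315, -30), KM = (-168, -16).
det[KL; KM] = (-315)(-16) − (-30)(-168) = 0.
The determinant is zero, so the points are collinear.

Yes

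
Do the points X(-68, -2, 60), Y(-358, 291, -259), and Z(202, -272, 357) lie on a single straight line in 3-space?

XY = (-290, 293, -319), XZ = (270, -270, 297).
XY × XZ = (891, 0, -810).
The cross product is nonzero, so the points do not lie on one line.

No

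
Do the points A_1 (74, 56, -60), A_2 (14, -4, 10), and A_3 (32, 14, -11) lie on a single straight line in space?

Yes

A_1A_2 = (-60, -60, 70), A_1A_3 = (-42, -42, 49).
A_1A_2 × A_1A_3 = (0, 0, 0).
The cross product vanishes, so the three points are collinear.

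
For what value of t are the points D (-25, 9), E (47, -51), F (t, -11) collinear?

-1

Collinearity: (F − D) must be parallel to (E − D) = (72, -60).
Cross-multiplying the components: (t − (-25))·(-60) = (-20)·(72).
Solving gives t = -1.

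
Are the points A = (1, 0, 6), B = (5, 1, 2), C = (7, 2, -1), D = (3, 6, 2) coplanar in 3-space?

No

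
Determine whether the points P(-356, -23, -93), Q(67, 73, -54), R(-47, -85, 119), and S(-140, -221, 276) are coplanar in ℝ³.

The four points are coplanar iff the 3×3 determinant with rows PQ, PR, PS is zero.
Rows: (423, 96, 39), (309, -62, 212), (216, -198, 369).
Expanding along the first row: (423)(19098) − (96)(68229) + (39)(-47790) = -335340.
Nonzero ⇒ not coplanar.

No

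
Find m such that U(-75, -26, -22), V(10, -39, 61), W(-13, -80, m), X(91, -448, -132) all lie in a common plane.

8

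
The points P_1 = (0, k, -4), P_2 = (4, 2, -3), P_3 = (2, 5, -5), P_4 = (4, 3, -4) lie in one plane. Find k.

5

Coplanarity ⇔ det[P_1P_2; P_1P_3; P_1P_4] = 0.
Expanding, this is linear in k: (2)k + (-10) = 0.
So k = 5.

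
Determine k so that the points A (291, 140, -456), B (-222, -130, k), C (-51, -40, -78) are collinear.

111

Collinearity requires AB × AC = 0; each component is linear in k.
The x-component gives (180)k + (-19980) = 0, so k = 111.
The remaining components then also vanish.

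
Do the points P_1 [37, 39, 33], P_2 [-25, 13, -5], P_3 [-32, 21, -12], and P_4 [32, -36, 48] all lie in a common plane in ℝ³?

Yes

The four points are coplanar iff the 3×3 determinant with rows P_1P_2, P_1P_3, P_1P_4 is zero.
Rows: (-62, -26, -38), (-69, -18, -45), (-5, -75, 15).
Expanding along the first row: (-62)(-3645) − (-26)(-1260) + (-38)(5085) = 0.
Zero determinant ⇒ coplanar.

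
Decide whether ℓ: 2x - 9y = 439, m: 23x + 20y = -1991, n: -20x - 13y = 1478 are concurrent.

No

The three lines meet at one point iff the augmented coefficient matrix [aᵢ bᵢ cᵢ] has rank < 3, i.e. its determinant vanishes.
Here the determinant is -741.
Nonzero, so no common point exists.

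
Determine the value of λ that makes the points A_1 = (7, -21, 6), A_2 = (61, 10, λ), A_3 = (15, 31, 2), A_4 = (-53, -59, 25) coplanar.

Coplanarity ⇔ det[A_1A_2; A_1A_3; A_1A_4] = 0.
Expanding, this is linear in λ: (2816)λ + (30976) = 0.
So λ = -11.

-11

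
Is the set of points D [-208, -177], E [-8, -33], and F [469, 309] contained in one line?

DE = (200, 144), DF = (677, 486).
det[DE; DF] = (200)(486) − (144)(677) = -288.
The determinant is nonzero, so they are not collinear.

No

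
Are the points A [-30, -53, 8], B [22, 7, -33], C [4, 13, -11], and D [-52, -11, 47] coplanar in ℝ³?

No

With A as base: AB = (52, 60, -41), AC = (34, 66, -19), AD = (-22, 42, 39).
AC × AD = (3372, -908, 2880).
AB · (AC × AD) = 2784.
Since 2784 ≠ 0, the four points are not coplanar.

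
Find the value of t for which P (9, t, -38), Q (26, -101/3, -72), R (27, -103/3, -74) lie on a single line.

-67/3

Collinearity requires PQ × PR = 0; each component is linear in t.
The x-component gives (2)t + (134/3) = 0, so t = -67/3.
The remaining components then also vanish.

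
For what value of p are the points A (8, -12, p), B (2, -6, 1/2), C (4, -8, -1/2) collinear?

Direction BC = (2, -2, -1). From the x-coordinate of A, the parameter along the line is τ = (8 − 2)/2 = 3.
Then p = 1/2 + 3·(-1) = -5/2.

-5/2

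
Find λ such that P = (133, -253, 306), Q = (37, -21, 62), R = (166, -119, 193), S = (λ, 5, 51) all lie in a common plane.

78

Coplanarity ⇔ det[PQ; PR; PS] = 0.
Expanding, this is linear in λ: (6480)λ + (-505440) = 0.
So λ = 78.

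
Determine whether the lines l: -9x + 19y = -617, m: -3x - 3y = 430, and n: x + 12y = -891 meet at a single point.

No

Intersecting l and m: solving the 2×2 system gives (x, y) = (-6319/84, -1907/28).
Substitute into n: (1)(-6319/84) + (12)(-1907/28) = -74971/84.
But n requires -891 ≠ -74971/84, so the three lines have no common point.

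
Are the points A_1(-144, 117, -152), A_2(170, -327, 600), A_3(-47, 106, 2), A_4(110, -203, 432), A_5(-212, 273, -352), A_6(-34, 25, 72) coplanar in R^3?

Yes

The plane through A_1, A_2, A_3 has normal n = A_1A_2 × A_1A_3 = (-60104, 24588, 39614) and equation n·P = 5510444.
Checking the remaining points: n·A_4 = 5510444, n·A_5 = 5510444, n·A_6 = 5510444.
All equal 5510444, so all 6 points lie in one plane.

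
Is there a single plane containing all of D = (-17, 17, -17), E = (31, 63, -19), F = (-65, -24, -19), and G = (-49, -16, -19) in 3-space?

With D as base: DE = (48, 46, -2), DF = (-48, -41, -2), DG = (-32, -33, -2).
DF × DG = (16, -32, 272).
DE · (DF × DG) = -1248.
Since -1248 ≠ 0, the four points are not coplanar.

No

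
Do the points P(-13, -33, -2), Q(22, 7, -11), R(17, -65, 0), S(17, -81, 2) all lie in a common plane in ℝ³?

No

A normal to the plane through P, Q, R is n = PQ × PR = (-208, -340, -2320).
The plane has equation n·X = 18564. For S: n·S = 19364.
19364 ≠ 18564, so S is off the plane.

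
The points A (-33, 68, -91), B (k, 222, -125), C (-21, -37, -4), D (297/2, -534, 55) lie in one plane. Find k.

-161/2

Normal to plane ACD: n = (37044, 28077/2, 23667/2); plane equation n·P = -2689365/2.
Requiring n·B = -2689365/2: (37044)k + (3274719/2) = -2689365/2.
So k = -161/2.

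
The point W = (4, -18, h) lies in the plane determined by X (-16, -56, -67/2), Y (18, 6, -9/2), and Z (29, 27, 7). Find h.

-13

A normal to the plane is n = XY × XZ = (104, -72, 32).
W lies in the plane iff n · XW = 0.
This gives (32)h + (416) = 0, so h = -13.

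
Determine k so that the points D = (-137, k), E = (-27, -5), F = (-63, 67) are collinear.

Collinearity: (D − E) must be parallel to (F − E) = (-36, 72).
Cross-multiplying the components: (k − (-5))·(-36) = (-110)·(72).
Solving gives k = 215.

215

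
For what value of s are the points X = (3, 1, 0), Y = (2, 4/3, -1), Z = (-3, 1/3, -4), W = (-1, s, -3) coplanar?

1

Coplanarity ⇔ det[XY; XZ; XW] = 0.
Expanding, this is linear in s: (2)s + (-2) = 0.
So s = 1.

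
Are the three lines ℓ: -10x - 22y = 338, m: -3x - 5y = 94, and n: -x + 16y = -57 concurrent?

No

Intersecting ℓ and m: solving the 2×2 system gives (x, y) = (-189/8, -37/8).
Substitute into n: (-1)(-189/8) + (16)(-37/8) = -403/8.
But n requires -57 ≠ -403/8, so the three lines have no common point.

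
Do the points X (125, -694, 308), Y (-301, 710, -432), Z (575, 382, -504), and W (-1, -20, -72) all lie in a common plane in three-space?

Yes

A normal to the plane through X, Y, Z is n = XY × XZ = (-343808, -678912, -1090176).
The plane has equation n·P = 92414720. For W: n·W = 92414720.
Equal, so W lies in the plane and all four are coplanar.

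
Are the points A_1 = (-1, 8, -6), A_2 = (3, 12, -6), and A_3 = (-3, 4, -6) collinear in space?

No

A_1A_2 = (4, 4, 0), A_1A_3 = (-2, -4, 0).
A_1A_2 × A_1A_3 = (0, 0, -8).
The cross product is nonzero, so the points do not lie on one line.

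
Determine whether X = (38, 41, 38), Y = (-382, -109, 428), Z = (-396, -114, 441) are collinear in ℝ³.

Yes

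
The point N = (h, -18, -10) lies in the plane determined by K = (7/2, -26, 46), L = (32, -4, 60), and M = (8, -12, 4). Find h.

-5/2

The plane through K, L, M has equation −1120x + 1260y + 300z = -22880.
Substituting N: (-1120)h + (-25680) = -22880, so h = -5/2.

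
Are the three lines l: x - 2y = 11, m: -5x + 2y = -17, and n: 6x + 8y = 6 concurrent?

Intersecting l and m: solving the 2×2 system gives (x, y) = (3/2, -19/4).
Substitute into n: (6)(3/2) + (8)(-19/4) = -29.
But n requires 6 ≠ -29, so the three lines have no common point.

No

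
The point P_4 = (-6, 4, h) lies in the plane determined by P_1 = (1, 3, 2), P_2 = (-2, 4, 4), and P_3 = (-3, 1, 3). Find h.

6

Coplanarity requires P_1P_2 · (P_1P_3 × P_1P_4) = 0.
P_1P_2 = (-3, 1, 2), P_1P_3 = (-4, -2, 1); the triple product is linear in h with coefficient 10 and constant term -60.
Setting it to zero: h = 6.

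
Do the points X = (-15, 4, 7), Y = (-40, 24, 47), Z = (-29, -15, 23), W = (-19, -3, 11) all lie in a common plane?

No

The four points are coplanar iff the 3×3 determinant with rows XY, XZ, XW is zero.
Rows: (-25, 20, 40), (-14, -19, 16), (-4, -7, 4).
Expanding along the first row: (-25)(36) − (20)(8) + (40)(22) = -180.
Nonzero ⇒ not coplanar.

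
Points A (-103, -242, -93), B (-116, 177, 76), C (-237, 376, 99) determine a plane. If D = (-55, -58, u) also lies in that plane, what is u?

Coplanarity requires AB · (AC × AD) = 0.
AB = (-13, 419, 169), AC = (-134, 618, 192); the triple product is linear in u with coefficient 48112 and constant term -384896.
Setting it to zero: u = 8.

8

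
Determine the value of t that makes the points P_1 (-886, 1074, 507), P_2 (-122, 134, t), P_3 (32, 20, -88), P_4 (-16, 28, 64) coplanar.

Normal to plane P_1P_3P_4: n = (-155448, -110976, -43248); plane equation n·P = -3388032.
Requiring n·P_2 = -3388032: (-43248)t + (4093872) = -3388032.
So t = 173.

173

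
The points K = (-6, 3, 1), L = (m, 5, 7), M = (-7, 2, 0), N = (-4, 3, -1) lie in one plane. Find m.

Coplanarity ⇔ det[KL; KM; KN] = 0.
Expanding, this is linear in m: (2)m + (16) = 0.
So m = -8.

-8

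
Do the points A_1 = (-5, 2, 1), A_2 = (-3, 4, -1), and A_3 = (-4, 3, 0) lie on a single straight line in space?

Yes

A_1A_2 = (2, 2, -2), A_1A_3 = (1, 1, -1).
A_1A_2 × A_1A_3 = (0, 0, 0).
The cross product vanishes, so the three points are collinear.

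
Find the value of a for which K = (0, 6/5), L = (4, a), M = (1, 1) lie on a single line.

2/5

Collinearity: (L − K) must be parallel to (M − K) = (1, -1/5).
Cross-multiplying the components: (a − 6/5)·(1) = (4)·(-1/5).
Solving gives a = 2/5.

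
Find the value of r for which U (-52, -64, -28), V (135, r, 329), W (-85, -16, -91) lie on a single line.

Collinearity requires UV × UW = 0; each component is linear in r.
The x-component gives (-63)r + (-21168) = 0, so r = -336.
The remaining components then also vanish.

-336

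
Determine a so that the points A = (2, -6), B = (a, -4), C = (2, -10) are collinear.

Collinearity: (B − A) must be parallel to (C − A) = (0, -4).
Cross-multiplying the components: (a − 2)·(-4) = (2)·(0).
Solving gives a = 2.

2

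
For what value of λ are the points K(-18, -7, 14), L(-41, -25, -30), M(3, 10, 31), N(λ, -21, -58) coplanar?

-37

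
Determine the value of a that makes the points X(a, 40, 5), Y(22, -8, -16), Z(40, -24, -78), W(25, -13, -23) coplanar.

The points are coplanar iff XY · (XZ × XW) = 0.
Expanding, this is linear in a: (198)a + (-594) = 0.
So a = 3.

3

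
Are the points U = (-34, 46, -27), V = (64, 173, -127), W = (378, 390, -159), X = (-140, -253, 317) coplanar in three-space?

The four points are coplanar iff the 3×3 determinant with rows UV, UW, UX is zero.
Rows: (98, 127, -100), (412, 344, -132), (-106, -299, 344).
Expanding along the first row: (98)(78868) − (127)(127736) + (-100)(-86724) = 178992.
Nonzero ⇒ not coplanar.

No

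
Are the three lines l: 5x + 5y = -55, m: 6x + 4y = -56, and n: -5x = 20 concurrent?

Intersecting l and m: solving the 2×2 system gives (x, y) = (-6, -5).
Substitute into n: (-5)(-6) + (0)(-5) = 30.
But n requires 20 ≠ 30, so the three lines have no common point.

No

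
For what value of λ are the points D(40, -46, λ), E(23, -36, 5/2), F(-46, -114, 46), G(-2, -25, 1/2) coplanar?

5

Coplanarity ⇔ det[DE; DF; DG] = 0.
Expanding, this is linear in λ: (2709)λ + (-13545) = 0.
So λ = 5.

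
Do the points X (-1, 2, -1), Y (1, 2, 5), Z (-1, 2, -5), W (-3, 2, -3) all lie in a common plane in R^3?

Yes

With X as base: XY = (2, 0, 6), XZ = (0, 0, -4), XW = (-2, 0, -2).
XZ × XW = (0, 8, 0).
XY · (XZ × XW) = 0.
The scalar triple product vanishes, so the four points are coplanar.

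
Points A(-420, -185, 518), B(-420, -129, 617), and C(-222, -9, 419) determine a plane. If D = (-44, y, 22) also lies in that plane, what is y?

-25

A normal to the plane is n = AB × AC = (-22968, 19602, -11088).
D lies in the plane iff n · AD = 0.
This gives (19602)y + (490050) = 0, so y = -25.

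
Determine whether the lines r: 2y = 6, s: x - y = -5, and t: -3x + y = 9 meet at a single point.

Intersecting r and s: solving the 2×2 system gives (x, y) = (-2, 3).
Substitute into t: (-3)(-2) + (1)(3) = 9.
This equals 9, so (-2, 3) lies on all three lines and they are concurrent.

Yes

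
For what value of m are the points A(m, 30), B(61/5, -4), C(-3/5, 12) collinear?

The three points are collinear iff det[AB; AC] = 0.
This determinant is linear in m: (-16)m + (-240) = 0, so m = -15.

-15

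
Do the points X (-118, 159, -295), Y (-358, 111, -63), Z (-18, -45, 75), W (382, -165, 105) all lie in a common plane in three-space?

Yes

With X as base: XY = (-240, -48, 232), XZ = (100, -204, 370), XW = (500, -324, 400).
XZ × XW = (38280, 145000, 69600).
XY · (XZ × XW) = 0.
The scalar triple product vanishes, so the four points are coplanar.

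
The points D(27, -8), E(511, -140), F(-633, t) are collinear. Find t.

172

The three points are collinear iff det[DE; DF] = 0.
This determinant is linear in t: (484)t + (-83248) = 0, so t = 172.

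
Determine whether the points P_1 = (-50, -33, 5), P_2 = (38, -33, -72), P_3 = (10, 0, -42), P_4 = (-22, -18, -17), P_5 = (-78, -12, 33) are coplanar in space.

Yes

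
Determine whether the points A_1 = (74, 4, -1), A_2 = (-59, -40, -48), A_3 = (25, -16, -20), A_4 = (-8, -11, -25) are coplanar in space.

A normal to the plane through A_1, A_2, A_3 is n = A_1A_2 × A_1A_3 = (-104, -224, 504).
The plane has equation n·P = -9096. For A_4: n·A_4 = -9304.
-9304 ≠ -9096, so A_4 is off the plane.

No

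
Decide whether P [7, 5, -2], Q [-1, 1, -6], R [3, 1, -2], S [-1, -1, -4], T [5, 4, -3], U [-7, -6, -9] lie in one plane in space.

The plane through P, Q, R has normal n = PQ × PR = (-16, 16, 16) and equation n·X = -64.
Checking the remaining points: n·S = -64, n·T = -64, n·U = -128.
Since n·U = -128 ≠ -64, U is off the plane and the points are not all coplanar.

No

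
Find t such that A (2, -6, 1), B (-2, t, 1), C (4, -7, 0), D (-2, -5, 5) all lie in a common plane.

Coplanarity ⇔ det[AB; AC; AD] = 0.
Expanding, this is linear in t: (-4)t + (-12) = 0.
So t = -3.

-3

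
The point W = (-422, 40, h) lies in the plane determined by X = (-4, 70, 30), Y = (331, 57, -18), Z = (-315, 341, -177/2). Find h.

119

Coplanarity requires XY · (XZ × XW) = 0.
XY = (335, -13, -48), XZ = (-311, 271, -237/2); the triple product is linear in h with coefficient 86742 and constant term -10322298.
Setting it to zero: h = 119.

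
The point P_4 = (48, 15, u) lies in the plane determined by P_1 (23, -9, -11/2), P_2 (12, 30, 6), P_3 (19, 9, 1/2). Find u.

22

A normal to the plane is n = P_1P_2 × P_1P_3 = (27, 20, -42).
P_4 lies in the plane iff n · P_1P_4 = 0.
This gives (-42)u + (924) = 0, so u = 22.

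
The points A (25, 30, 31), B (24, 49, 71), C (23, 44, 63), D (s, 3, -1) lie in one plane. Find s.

14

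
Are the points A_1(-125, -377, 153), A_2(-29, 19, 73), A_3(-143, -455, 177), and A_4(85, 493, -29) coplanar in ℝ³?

A normal to the plane through A_1, A_2, A_3 is n = A_1A_2 × A_1A_3 = (3264, -864, -360).
The plane has equation n·P = -137352. For A_4: n·A_4 = -138072.
-138072 ≠ -137352, so A_4 is off the plane.

No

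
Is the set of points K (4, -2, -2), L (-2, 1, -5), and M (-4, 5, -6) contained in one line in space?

No

KL = (-6, 3, -3), KM = (-8, 7, -4).
KL × KM = (9, 0, -18).
The cross product is nonzero, so the points do not lie on one line.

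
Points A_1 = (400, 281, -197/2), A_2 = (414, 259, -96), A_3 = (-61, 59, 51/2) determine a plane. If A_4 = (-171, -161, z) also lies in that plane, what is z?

183/2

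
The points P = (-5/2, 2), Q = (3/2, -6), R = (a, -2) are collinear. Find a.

Collinearity: (R − P) must be parallel to (Q − P) = (4, -8).
Cross-multiplying the components: (a − (-5/2))·(-8) = (-4)·(4).
Solving gives a = -1/2.

-1/2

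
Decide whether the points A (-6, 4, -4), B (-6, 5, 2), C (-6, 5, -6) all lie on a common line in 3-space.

AB = (0, 1, 6), AC = (0, 1, -2).
AB × AC = (-8, 0, 0).
The cross product is nonzero, so the points do not lie on one line.

No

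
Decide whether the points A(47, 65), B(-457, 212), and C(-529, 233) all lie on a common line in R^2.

AB = (-504, 147), AC = (-576, 168).
Twice the signed area of △ABC is (-504)(168) − (147)(-576) = 0.
The triangle is degenerate (zero area), so the points are collinear.

Yes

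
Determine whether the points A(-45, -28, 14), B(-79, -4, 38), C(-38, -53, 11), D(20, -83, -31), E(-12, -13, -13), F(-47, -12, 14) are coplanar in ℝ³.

The plane through A, B, C has normal n = AB × AC = (528, 66, 682) and equation n·P = -16060.
Checking the remaining points: n·D = -16060, n·E = -16060, n·F = -16060.
All equal -16060, so all 6 points lie in one plane.

Yes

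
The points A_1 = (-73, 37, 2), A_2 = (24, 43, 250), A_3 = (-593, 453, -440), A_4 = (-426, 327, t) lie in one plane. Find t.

-283

The points are coplanar iff A_1A_2 · (A_1A_3 × A_1A_4) = 0.
Expanding, this is linear in t: (43472)t + (12302576) = 0.
So t = -283.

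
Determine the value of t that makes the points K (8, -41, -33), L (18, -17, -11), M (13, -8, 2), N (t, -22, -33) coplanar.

The points are coplanar iff KL · (KM × KN) = 0.
Expanding, this is linear in t: (114)t + (-5472) = 0.
So t = 48.

48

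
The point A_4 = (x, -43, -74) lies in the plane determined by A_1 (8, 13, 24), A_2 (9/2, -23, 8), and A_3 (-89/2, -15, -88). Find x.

Coplanarity requires A_1A_2 · (A_1A_3 × A_1A_4) = 0.
A_1A_2 = (-7/2, -36, -16), A_1A_3 = (-105/2, -28, -112); the triple product is linear in x with coefficient 3584 and constant term 121856.
Setting it to zero: x = -34.

-34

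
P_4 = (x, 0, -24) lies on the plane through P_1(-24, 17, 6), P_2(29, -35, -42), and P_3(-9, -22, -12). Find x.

13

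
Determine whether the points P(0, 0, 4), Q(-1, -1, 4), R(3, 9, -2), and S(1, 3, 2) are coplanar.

With P as base: PQ = (-1, -1, 0), PR = (3, 9, -6), PS = (1, 3, -2).
PR × PS = (0, 0, 0).
PQ · (PR × PS) = 0.
The scalar triple product vanishes, so the four points are coplanar.

Yes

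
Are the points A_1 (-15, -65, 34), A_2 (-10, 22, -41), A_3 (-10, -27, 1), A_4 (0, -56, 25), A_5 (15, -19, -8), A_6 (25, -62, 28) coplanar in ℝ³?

Yes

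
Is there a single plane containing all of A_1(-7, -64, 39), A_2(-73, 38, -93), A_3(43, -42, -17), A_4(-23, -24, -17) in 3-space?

Yes

With A_1 as base: A_1A_2 = (-66, 102, -132), A_1A_3 = (50, 22, -56), A_1A_4 = (-16, 40, -56).
A_1A_3 × A_1A_4 = (1008, 3696, 2352).
A_1A_2 · (A_1A_3 × A_1A_4) = 0.
The scalar triple product vanishes, so the four points are coplanar.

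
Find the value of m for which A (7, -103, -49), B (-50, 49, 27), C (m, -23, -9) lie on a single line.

-23

Direction AB = (-57, 152, 76). From the y-coordinate of C, the parameter along the line is τ = (-23 − (-103))/152 = 10/19.
Then m = 7 + 10/19·(-57) = -23.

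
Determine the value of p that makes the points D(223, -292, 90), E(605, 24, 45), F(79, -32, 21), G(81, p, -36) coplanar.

Normal to plane DEF: n = (-10104, 32838, 144824); plane equation n·P = 1192272.
Requiring n·G = 1192272: (32838)p + (-6032088) = 1192272.
So p = 220.

220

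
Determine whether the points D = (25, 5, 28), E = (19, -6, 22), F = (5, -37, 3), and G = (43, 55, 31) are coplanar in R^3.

No

A normal to the plane through D, E, F is n = DE × DF = (23, -30, 32).
The plane has equation n·P = 1321. For G: n·G = 331.
331 ≠ 1321, so G is off the plane.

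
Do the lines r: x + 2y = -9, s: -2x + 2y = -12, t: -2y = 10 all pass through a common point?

Yes

Intersecting r and s: solving the 2×2 system gives (x, y) = (1, -5).
Substitute into t: (0)(1) + (-2)(-5) = 10.
This equals 10, so (1, -5) lies on all three lines and they are concurrent.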